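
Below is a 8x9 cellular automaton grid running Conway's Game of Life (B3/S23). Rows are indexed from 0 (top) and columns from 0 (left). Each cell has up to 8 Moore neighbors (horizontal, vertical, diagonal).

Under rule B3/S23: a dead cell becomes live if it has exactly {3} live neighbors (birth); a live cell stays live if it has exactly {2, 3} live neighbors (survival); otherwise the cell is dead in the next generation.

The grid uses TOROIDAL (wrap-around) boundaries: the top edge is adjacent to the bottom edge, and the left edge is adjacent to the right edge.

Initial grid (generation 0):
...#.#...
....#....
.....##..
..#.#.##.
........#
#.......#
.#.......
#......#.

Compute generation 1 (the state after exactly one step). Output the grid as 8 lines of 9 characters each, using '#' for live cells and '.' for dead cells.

Answer: ....#....
....#.#..
...##.##.
......##.
#.......#
#.......#
.#.......
.........

Derivation:
Simulating step by step:
Generation 0 (given above): 15 live cells
Generation 1: 14 live cells
(generation 1 grid is the final answer)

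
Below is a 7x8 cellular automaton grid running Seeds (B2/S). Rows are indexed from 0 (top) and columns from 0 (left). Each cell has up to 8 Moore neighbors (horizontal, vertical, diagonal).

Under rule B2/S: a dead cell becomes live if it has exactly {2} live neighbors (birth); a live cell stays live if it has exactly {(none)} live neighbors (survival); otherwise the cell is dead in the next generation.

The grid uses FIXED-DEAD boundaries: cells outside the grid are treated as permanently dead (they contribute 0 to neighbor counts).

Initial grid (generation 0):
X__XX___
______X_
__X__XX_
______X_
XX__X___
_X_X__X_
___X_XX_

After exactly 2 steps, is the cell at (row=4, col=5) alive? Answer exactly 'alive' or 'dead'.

Answer: alive

Derivation:
Simulating step by step:
Generation 0 (given above): 17 live cells
Generation 1: 14 live cells
_____X__
_XX____X
________
X_XXX__X
___X__XX
_______X
_______X
Generation 2: 13 live cells
_XX___X_
______X_
X___X_XX
_X___X__
_X___X__
________
______X_

Cell (4,5) at generation 2: 1 -> alive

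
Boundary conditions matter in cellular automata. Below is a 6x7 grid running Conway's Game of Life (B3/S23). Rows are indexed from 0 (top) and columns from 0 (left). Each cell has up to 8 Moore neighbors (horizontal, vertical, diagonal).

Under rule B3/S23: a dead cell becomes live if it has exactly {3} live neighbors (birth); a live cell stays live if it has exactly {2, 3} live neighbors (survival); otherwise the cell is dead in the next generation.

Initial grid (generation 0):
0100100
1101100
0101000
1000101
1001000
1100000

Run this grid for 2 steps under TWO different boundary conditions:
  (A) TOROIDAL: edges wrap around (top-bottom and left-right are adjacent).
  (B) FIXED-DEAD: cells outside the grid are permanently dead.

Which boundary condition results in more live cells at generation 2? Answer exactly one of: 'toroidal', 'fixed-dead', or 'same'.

Under TOROIDAL boundary, generation 2:
0000100
1100001
0000000
0101101
0000001
0111000
Population = 12

Under FIXED-DEAD boundary, generation 2:
1000100
0000010
0000010
1001100
0001000
1100000
Population = 10

Comparison: toroidal=12, fixed-dead=10 -> toroidal

Answer: toroidal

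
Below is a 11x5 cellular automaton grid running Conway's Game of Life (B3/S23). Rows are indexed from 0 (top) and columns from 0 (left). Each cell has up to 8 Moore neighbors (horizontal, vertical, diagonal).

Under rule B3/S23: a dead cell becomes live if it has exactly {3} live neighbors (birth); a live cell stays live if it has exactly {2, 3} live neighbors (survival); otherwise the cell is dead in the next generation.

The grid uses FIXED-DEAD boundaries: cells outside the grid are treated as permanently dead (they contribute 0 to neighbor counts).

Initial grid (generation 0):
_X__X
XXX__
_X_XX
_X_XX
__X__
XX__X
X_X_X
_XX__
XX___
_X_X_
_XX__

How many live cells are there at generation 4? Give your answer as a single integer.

Answer: 13

Derivation:
Simulating step by step:
Generation 0 (given above): 26 live cells
Generation 1: 20 live cells
XXX__
X___X
____X
_X__X
X_X_X
X_X__
X_X__
__XX_
X____
_____
_XX__
Generation 2: 16 live cells
XX___
X__X_
___XX
_X__X
X_X__
X_X__
__X__
__XX_
_____
_X___
_____
Generation 3: 22 live cells
XX___
XXXXX
__XXX
_XX_X
X_XX_
__XX_
__X__
__XX_
__X__
_____
_____
Generation 4: 13 live cells
X__X_
X___X
X____
____X
____X
_____
_X___
_XXX_
__XX_
_____
_____
Population at generation 4: 13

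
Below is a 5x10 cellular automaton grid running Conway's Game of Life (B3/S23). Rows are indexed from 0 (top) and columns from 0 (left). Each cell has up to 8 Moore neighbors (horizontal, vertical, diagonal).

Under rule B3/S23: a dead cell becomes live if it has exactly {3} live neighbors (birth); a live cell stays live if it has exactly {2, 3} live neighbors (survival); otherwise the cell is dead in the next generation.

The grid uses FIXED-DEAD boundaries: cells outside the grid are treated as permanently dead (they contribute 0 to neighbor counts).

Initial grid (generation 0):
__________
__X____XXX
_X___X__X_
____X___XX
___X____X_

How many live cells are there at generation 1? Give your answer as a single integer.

Simulating step by step:
Generation 0 (given above): 12 live cells
Generation 1: 10 live cells
________X_
_______XXX
__________
____X__XXX
________XX
Population at generation 1: 10

Answer: 10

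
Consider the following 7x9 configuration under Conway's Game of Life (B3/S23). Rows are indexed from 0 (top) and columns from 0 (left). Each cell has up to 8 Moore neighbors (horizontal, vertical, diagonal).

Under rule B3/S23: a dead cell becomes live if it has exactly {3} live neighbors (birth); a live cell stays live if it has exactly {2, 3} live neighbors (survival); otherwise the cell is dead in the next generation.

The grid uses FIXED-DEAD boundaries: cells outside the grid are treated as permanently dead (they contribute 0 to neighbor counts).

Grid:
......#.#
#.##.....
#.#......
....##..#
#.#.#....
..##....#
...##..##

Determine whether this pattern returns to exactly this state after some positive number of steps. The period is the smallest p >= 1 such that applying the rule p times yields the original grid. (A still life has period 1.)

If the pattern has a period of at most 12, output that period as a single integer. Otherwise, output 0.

Answer: 0

Derivation:
Simulating and comparing each generation to the original:
Gen 0 (original, given above): 20 live cells
Gen 1: 19 live cells, differs from original
Gen 2: 21 live cells, differs from original
Gen 3: 12 live cells, differs from original
Gen 4: 11 live cells, differs from original
Gen 5: 11 live cells, differs from original
Gen 6: 11 live cells, differs from original
Gen 7: 12 live cells, differs from original
Gen 8: 14 live cells, differs from original
Gen 9: 11 live cells, differs from original
Gen 10: 11 live cells, differs from original
Gen 11: 11 live cells, differs from original
Gen 12: 13 live cells, differs from original
No period found within 12 steps.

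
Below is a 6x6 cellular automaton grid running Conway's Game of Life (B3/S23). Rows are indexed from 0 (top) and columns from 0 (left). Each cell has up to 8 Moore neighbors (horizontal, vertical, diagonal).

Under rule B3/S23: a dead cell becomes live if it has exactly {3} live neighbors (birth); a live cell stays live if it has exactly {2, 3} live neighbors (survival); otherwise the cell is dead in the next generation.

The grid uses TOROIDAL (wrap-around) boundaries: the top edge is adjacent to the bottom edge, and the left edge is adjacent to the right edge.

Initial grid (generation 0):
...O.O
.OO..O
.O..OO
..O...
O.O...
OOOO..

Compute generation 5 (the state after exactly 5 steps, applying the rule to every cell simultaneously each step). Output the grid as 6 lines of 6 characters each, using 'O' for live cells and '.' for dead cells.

Simulating step by step:
Generation 0 (given above): 15 live cells
Generation 1: 19 live cells
...O.O
.OOO.O
.O.OOO
O.OO.O
O.....
O..OOO
Generation 2: 8 live cells
.O....
.O...O
......
..OO..
..O...
O..O..
Generation 3: 10 live cells
.OO...
O.....
..O...
..OO..
.OO...
.OO...
Generation 4: 9 live cells
O.O...
..O...
.OOO..
...O..
......
O..O..
Generation 5: 6 live cells
(generation 5 grid is the final answer)

Answer: ..OO..
......
.O.O..
...O..
......
.O....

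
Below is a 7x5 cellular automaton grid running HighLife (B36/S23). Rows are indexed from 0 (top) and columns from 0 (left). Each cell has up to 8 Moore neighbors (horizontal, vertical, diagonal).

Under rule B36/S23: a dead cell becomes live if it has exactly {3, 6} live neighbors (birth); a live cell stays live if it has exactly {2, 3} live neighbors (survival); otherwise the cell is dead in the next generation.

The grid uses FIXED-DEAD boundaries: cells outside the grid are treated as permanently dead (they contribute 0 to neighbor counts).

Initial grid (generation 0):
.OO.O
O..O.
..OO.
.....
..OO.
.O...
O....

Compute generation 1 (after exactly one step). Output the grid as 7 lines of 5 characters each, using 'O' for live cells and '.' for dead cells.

Simulating step by step:
Generation 0 (given above): 11 live cells
Generation 1: 9 live cells
(generation 1 grid is the final answer)

Answer: .OOO.
....O
..OO.
.....
..O..
.OO..
.....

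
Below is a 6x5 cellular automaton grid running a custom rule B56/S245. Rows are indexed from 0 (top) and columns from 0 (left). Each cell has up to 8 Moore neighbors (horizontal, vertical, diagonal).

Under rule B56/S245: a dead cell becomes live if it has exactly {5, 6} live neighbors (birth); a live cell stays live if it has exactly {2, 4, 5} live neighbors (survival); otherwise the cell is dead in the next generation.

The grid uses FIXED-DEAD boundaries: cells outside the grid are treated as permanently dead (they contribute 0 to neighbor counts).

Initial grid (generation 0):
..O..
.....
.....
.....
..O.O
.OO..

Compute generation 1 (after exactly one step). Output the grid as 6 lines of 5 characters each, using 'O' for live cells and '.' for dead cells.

Simulating step by step:
Generation 0 (given above): 5 live cells
Generation 1: 3 live cells
(generation 1 grid is the final answer)

Answer: .....
.....
.....
.....
..O..
.OO..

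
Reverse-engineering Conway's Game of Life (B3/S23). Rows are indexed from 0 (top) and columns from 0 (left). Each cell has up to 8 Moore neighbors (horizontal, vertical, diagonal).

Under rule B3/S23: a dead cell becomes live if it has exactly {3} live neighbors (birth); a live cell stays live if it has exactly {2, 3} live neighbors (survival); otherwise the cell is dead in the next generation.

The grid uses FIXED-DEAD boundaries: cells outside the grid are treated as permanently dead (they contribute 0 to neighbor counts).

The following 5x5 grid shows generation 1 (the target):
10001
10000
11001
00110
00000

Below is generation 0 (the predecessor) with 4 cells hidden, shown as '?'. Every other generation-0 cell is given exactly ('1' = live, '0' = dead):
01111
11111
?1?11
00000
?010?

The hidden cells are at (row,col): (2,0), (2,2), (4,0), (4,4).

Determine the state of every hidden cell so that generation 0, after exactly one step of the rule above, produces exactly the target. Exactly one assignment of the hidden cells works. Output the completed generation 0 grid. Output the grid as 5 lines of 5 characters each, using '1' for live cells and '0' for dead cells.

Hidden generation-0 cells (in order): (2,0), (2,2), (4,0), (4,4).
A hidden cell only influences target cells in its own 3x3 neighborhood. Try each of the 2^4 = 16 assignments, step the completed generation 0 forward once under B3/S23, and compare with the target:
  (2,0)=0 (2,2)=0 (4,0)=0 (4,4)=0 -> step reproduces the target at every cell -> ACCEPT
  (2,0)=0 (2,2)=0 (4,0)=0 (4,4)=1 -> step gives (3,3)='0' but target has '1' -> reject
  (2,0)=0 (2,2)=0 (4,0)=1 (4,4)=0 -> step gives (3,1)='1' but target has '0' -> reject
  (2,0)=0 (2,2)=0 (4,0)=1 (4,4)=1 -> step gives (3,1)='1' but target has '0' -> reject
  (2,0)=0 (2,2)=1 (4,0)=0 (4,4)=0 -> step gives (2,1)='0' but target has '1' -> reject
  (2,0)=0 (2,2)=1 (4,0)=0 (4,4)=1 -> step gives (2,1)='0' but target has '1' -> reject
  (2,0)=0 (2,2)=1 (4,0)=1 (4,4)=0 -> step gives (2,1)='0' but target has '1' -> reject
  (2,0)=0 (2,2)=1 (4,0)=1 (4,4)=1 -> step gives (2,1)='0' but target has '1' -> reject
  (2,0)=1 (2,2)=0 (4,0)=0 (4,4)=0 -> step gives (1,0)='0' but target has '1' -> reject
  (2,0)=1 (2,2)=0 (4,0)=0 (4,4)=1 -> step gives (1,0)='0' but target has '1' -> reject
  (2,0)=1 (2,2)=0 (4,0)=1 (4,4)=0 -> step gives (1,0)='0' but target has '1' -> reject
  (2,0)=1 (2,2)=0 (4,0)=1 (4,4)=1 -> step gives (1,0)='0' but target has '1' -> reject
  (2,0)=1 (2,2)=1 (4,0)=0 (4,4)=0 -> step gives (1,0)='0' but target has '1' -> reject
  (2,0)=1 (2,2)=1 (4,0)=0 (4,4)=1 -> step gives (1,0)='0' but target has '1' -> reject
  (2,0)=1 (2,2)=1 (4,0)=1 (4,4)=0 -> step gives (1,0)='0' but target has '1' -> reject
  (2,0)=1 (2,2)=1 (4,0)=1 (4,4)=1 -> step gives (1,0)='0' but target has '1' -> reject
Unique solution: (2,0)=dead, (2,2)=dead, (4,0)=dead, (4,4)=dead.
Check: live-neighbor counts of every cell in the completed generation 0:
34553
35775
33543
12332
01010
Applying B3/S23 to generation 0 with these counts gives:
10001
10000
11001
00110
00000
which matches the target exactly.

Answer: 01111
11111
01011
00000
00100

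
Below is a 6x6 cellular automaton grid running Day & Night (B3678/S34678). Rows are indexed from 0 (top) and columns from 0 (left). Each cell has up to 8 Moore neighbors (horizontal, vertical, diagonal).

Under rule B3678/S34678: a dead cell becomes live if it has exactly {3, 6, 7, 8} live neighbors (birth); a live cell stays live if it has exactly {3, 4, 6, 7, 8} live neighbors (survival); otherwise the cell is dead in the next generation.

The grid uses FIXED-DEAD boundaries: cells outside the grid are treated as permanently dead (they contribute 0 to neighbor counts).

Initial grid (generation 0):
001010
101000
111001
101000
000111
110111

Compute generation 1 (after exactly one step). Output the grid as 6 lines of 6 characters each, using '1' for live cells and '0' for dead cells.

Answer: 010100
011000
111100
001001
100101
001101

Derivation:
Simulating step by step:
Generation 0 (given above): 18 live cells
Generation 1: 16 live cells
(generation 1 grid is the final answer)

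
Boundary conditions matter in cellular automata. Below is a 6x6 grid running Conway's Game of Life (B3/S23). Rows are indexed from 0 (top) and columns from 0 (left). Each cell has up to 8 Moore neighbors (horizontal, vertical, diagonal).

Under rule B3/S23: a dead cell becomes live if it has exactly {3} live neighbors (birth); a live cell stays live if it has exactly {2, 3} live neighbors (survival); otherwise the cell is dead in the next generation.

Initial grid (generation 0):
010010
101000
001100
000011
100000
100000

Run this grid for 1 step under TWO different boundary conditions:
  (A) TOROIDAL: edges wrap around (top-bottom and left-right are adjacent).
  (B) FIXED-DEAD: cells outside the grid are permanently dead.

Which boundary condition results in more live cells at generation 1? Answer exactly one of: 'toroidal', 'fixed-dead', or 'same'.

Under TOROIDAL boundary, generation 1:
110001
001000
011111
000111
100000
110001
Population = 16

Under FIXED-DEAD boundary, generation 1:
010000
001000
011110
000110
000000
000000
Population = 8

Comparison: toroidal=16, fixed-dead=8 -> toroidal

Answer: toroidal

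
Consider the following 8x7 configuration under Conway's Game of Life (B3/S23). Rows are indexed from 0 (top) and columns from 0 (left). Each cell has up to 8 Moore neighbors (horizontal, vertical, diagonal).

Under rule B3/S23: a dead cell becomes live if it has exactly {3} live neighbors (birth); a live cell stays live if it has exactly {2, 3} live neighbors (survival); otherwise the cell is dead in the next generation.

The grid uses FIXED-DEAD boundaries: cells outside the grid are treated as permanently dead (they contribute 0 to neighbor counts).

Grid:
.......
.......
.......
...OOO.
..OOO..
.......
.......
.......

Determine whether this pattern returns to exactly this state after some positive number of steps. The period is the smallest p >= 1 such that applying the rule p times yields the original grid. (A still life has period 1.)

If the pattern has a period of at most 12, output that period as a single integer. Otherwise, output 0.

Answer: 2

Derivation:
Simulating and comparing each generation to the original:
Gen 0 (original, given above): 6 live cells
Gen 1: 6 live cells, differs from original
Gen 2: 6 live cells, MATCHES original -> period = 2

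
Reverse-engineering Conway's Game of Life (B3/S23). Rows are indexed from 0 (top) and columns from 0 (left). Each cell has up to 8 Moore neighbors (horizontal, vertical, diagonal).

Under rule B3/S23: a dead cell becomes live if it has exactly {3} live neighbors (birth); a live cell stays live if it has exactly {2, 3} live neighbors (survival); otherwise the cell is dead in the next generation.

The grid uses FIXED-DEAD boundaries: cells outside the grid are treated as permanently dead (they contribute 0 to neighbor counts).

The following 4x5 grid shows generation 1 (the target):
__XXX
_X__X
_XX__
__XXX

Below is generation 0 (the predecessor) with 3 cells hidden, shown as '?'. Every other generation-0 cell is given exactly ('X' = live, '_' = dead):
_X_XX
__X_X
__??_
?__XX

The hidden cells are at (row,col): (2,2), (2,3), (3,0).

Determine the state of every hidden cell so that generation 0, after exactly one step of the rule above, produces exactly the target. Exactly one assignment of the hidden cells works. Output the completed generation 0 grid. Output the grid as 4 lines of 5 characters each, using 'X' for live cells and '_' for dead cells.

Answer: _X_XX
__X_X
__XX_
X__XX

Derivation:
Hidden generation-0 cells (in order): (2,2), (2,3), (3,0).
A hidden cell only influences target cells in its own 3x3 neighborhood. Try each of the 2^3 = 8 assignments, step the completed generation 0 forward once under B3/S23, and compare with the target:
  (2,2)=_ (2,3)=_ (3,0)=_ -> step gives (1,1)='_' but target has 'X' -> reject
  (2,2)=_ (2,3)=_ (3,0)=X -> step gives (1,1)='_' but target has 'X' -> reject
  (2,2)=_ (2,3)=X (3,0)=_ -> step gives (1,1)='_' but target has 'X' -> reject
  (2,2)=_ (2,3)=X (3,0)=X -> step gives (1,1)='_' but target has 'X' -> reject
  (2,2)=X (2,3)=_ (3,0)=_ -> step gives (1,2)='X' but target has '_' -> reject
  (2,2)=X (2,3)=_ (3,0)=X -> step gives (1,2)='X' but target has '_' -> reject
  (2,2)=X (2,3)=X (3,0)=_ -> step gives (2,1)='_' but target has 'X' -> reject
  (2,2)=X (2,3)=X (3,0)=X -> step reproduces the target at every cell -> ACCEPT
Unique solution: (2,2)=live, (2,3)=live, (3,0)=live.
Check: live-neighbor counts of every cell in the completed generation 0:
11332
13463
13354
02332
Applying B3/S23 to generation 0 with these counts gives:
__XXX
_X__X
_XX__
__XXX
which matches the target exactly.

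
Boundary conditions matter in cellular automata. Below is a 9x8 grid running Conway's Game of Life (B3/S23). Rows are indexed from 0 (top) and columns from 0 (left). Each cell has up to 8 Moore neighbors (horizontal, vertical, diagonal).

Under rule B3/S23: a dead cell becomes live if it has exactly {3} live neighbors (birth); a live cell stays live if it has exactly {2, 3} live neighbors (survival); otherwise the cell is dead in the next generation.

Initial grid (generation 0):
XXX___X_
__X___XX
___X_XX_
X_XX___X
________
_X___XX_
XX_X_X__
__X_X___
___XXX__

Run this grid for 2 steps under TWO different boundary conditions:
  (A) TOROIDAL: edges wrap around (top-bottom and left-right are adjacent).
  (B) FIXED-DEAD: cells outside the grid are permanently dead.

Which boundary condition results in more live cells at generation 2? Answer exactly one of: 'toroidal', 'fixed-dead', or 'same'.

Under TOROIDAL boundary, generation 2:
X_X_X__X
________
X____XX_
________
________
____X___
___X__X_
XXXX__X_
X___XX__
Population = 18

Under FIXED-DEAD boundary, generation 2:
_XXX__XX
_____X_X
_X___XX_
______X_
X_____XX
____X__X
___X__X_
XX____X_
__XXX___
Population = 24

Comparison: toroidal=18, fixed-dead=24 -> fixed-dead

Answer: fixed-dead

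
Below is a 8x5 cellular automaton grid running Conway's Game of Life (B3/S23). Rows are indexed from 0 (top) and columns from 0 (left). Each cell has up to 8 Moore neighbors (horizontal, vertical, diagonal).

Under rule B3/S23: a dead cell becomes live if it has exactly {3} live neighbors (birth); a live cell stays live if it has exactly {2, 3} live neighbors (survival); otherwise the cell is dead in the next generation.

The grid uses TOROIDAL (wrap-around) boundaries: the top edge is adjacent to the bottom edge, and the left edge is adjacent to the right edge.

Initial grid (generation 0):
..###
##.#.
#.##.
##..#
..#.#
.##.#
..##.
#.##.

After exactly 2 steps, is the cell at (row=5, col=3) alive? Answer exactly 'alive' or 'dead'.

Answer: alive

Derivation:
Simulating step by step:
Generation 0 (given above): 22 live cells
Generation 1: 8 live cells
.....
#....
...#.
.....
..#.#
##..#
#....
.....
Generation 2: 10 live cells
.....
.....
.....
...#.
.#.##
.#.##
##..#
.....

Cell (5,3) at generation 2: 1 -> alive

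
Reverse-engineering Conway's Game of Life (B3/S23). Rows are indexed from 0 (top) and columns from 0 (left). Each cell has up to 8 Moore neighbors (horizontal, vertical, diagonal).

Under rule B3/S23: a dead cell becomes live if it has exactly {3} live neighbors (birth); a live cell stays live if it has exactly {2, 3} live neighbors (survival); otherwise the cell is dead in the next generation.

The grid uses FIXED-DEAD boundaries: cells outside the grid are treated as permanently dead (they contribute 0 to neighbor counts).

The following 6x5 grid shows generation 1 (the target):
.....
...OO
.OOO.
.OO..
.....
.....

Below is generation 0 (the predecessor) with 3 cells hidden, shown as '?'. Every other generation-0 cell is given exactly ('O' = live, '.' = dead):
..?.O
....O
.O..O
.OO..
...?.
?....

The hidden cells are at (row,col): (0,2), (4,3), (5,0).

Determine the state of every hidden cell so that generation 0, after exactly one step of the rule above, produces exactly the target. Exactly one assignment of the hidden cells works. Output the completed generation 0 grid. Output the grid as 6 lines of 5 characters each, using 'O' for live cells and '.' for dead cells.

Hidden generation-0 cells (in order): (0,2), (4,3), (5,0).
A hidden cell only influences target cells in its own 3x3 neighborhood. Try each of the 2^3 = 8 assignments, step the completed generation 0 forward once under B3/S23, and compare with the target:
  (0,2)=. (4,3)=. (5,0)=. -> step reproduces the target at every cell -> ACCEPT
  (0,2)=. (4,3)=. (5,0)=O -> step gives (4,1)='O' but target has '.' -> reject
  (0,2)=. (4,3)=O (5,0)=. -> step gives (3,3)='O' but target has '.' -> reject
  (0,2)=. (4,3)=O (5,0)=O -> step gives (3,3)='O' but target has '.' -> reject
  (0,2)=O (4,3)=. (5,0)=. -> step gives (0,3)='O' but target has '.' -> reject
  (0,2)=O (4,3)=. (5,0)=O -> step gives (0,3)='O' but target has '.' -> reject
  (0,2)=O (4,3)=O (5,0)=. -> step gives (0,3)='O' but target has '.' -> reject
  (0,2)=O (4,3)=O (5,0)=O -> step gives (0,3)='O' but target has '.' -> reject
Unique solution: (0,2)=dead, (4,3)=dead, (5,0)=dead.
Check: live-neighbor counts of every cell in the completed generation 0:
00021
11132
22331
22221
12210
00000
Applying B3/S23 to generation 0 with these counts gives:
.....
...OO
.OOO.
.OO..
.....
.....
which matches the target exactly.

Answer: ....O
....O
.O..O
.OO..
.....
.....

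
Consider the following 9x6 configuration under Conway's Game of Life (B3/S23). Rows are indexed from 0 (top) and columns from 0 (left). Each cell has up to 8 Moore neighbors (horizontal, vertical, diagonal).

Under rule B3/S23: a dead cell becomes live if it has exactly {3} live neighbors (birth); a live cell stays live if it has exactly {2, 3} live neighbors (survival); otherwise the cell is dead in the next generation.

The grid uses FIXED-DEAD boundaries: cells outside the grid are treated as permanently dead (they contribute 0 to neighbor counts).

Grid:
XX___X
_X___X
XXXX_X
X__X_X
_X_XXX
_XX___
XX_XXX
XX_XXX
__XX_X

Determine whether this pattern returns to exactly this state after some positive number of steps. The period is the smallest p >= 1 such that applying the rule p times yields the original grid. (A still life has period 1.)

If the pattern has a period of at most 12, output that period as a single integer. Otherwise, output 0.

Answer: 0

Derivation:
Simulating and comparing each generation to the original:
Gen 0 (original, given above): 32 live cells
Gen 1: 18 live cells, differs from original
Gen 2: 16 live cells, differs from original
Gen 3: 18 live cells, differs from original
Gen 4: 14 live cells, differs from original
Gen 5: 14 live cells, differs from original
Gen 6: 11 live cells, differs from original
Gen 7: 9 live cells, differs from original
Gen 8: 9 live cells, differs from original
Gen 9: 8 live cells, differs from original
Gen 10: 8 live cells, differs from original
Gen 11: 10 live cells, differs from original
Gen 12: 12 live cells, differs from original
No period found within 12 steps.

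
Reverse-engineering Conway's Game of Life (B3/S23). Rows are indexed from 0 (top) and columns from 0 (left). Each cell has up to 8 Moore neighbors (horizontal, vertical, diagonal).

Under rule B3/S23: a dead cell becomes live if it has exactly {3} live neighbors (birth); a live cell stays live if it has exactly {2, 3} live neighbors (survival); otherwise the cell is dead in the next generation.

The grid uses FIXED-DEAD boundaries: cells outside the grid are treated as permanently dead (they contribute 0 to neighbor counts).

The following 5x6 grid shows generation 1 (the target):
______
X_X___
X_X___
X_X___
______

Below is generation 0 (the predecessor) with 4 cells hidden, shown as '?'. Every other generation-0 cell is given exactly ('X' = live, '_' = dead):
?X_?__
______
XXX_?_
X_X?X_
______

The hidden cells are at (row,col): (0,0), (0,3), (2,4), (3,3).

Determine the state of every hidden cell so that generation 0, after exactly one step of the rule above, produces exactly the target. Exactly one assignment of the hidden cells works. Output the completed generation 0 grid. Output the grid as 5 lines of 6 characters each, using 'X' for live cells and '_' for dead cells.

Hidden generation-0 cells (in order): (0,0), (0,3), (2,4), (3,3).
A hidden cell only influences target cells in its own 3x3 neighborhood. Try each of the 2^4 = 16 assignments, step the completed generation 0 forward once under B3/S23, and compare with the target:
  (0,0)=_ (0,3)=_ (2,4)=_ (3,3)=_ -> step gives (2,3)='X' but target has '_' -> reject
  (0,0)=_ (0,3)=_ (2,4)=_ (3,3)=X -> step gives (3,3)='X' but target has '_' -> reject
  (0,0)=_ (0,3)=_ (2,4)=X (3,3)=_ -> step reproduces the target at every cell -> ACCEPT
  (0,0)=_ (0,3)=_ (2,4)=X (3,3)=X -> step gives (2,4)='X' but target has '_' -> reject
  (0,0)=_ (0,3)=X (2,4)=_ (3,3)=_ -> step gives (1,2)='_' but target has 'X' -> reject
  (0,0)=_ (0,3)=X (2,4)=_ (3,3)=X -> step gives (1,2)='_' but target has 'X' -> reject
  (0,0)=_ (0,3)=X (2,4)=X (3,3)=_ -> step gives (1,2)='_' but target has 'X' -> reject
  (0,0)=_ (0,3)=X (2,4)=X (3,3)=X -> step gives (1,2)='_' but target has 'X' -> reject
  (0,0)=X (0,3)=_ (2,4)=_ (3,3)=_ -> step gives (1,0)='_' but target has 'X' -> reject
  (0,0)=X (0,3)=_ (2,4)=_ (3,3)=X -> step gives (1,0)='_' but target has 'X' -> reject
  (0,0)=X (0,3)=_ (2,4)=X (3,3)=_ -> step gives (1,0)='_' but target has 'X' -> reject
  (0,0)=X (0,3)=_ (2,4)=X (3,3)=X -> step gives (1,0)='_' but target has 'X' -> reject
  (0,0)=X (0,3)=X (2,4)=_ (3,3)=_ -> step gives (1,0)='_' but target has 'X' -> reject
  (0,0)=X (0,3)=X (2,4)=_ (3,3)=X -> step gives (1,0)='_' but target has 'X' -> reject
  (0,0)=X (0,3)=X (2,4)=X (3,3)=_ -> step gives (1,0)='_' but target has 'X' -> reject
  (0,0)=X (0,3)=X (2,4)=X (3,3)=X -> step gives (1,0)='_' but target has 'X' -> reject
Unique solution: (0,0)=dead, (0,3)=dead, (2,4)=live, (3,3)=dead.
Check: live-neighbor counts of every cell in the completed generation 0:
101000
343211
242412
252412
121211
Applying B3/S23 to generation 0 with these counts gives:
______
X_X___
X_X___
X_X___
______
which matches the target exactly.

Answer: _X____
______
XXX_X_
X_X_X_
______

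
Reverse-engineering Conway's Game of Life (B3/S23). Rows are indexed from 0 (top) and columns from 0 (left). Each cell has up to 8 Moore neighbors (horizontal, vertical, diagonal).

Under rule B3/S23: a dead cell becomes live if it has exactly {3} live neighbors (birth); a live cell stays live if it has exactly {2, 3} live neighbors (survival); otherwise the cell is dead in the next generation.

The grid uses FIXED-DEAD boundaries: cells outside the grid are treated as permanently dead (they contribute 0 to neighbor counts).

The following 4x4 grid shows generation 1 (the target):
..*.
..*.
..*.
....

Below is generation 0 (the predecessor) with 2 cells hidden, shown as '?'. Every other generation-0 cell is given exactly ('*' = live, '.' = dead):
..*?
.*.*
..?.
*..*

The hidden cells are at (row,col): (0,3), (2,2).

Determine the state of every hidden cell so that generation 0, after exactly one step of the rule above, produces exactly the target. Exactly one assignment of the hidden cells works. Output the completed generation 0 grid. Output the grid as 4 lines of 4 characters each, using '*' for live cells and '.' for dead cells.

Answer: ..*.
.*.*
....
*..*

Derivation:
Hidden generation-0 cells (in order): (0,3), (2,2).
A hidden cell only influences target cells in its own 3x3 neighborhood. Try each of the 2^2 = 4 assignments, step the completed generation 0 forward once under B3/S23, and compare with the target:
  (0,3)=. (2,2)=. -> step reproduces the target at every cell -> ACCEPT
  (0,3)=. (2,2)=* -> step gives (1,1)='*' but target has '.' -> reject
  (0,3)=* (2,2)=. -> step gives (0,3)='*' but target has '.' -> reject
  (0,3)=* (2,2)=* -> step gives (0,3)='*' but target has '.' -> reject
Unique solution: (0,3)=dead, (2,2)=dead.
Check: live-neighbor counts of every cell in the completed generation 0:
1222
1131
2232
0110
Applying B3/S23 to generation 0 with these counts gives:
..*.
..*.
..*.
....
which matches the target exactly.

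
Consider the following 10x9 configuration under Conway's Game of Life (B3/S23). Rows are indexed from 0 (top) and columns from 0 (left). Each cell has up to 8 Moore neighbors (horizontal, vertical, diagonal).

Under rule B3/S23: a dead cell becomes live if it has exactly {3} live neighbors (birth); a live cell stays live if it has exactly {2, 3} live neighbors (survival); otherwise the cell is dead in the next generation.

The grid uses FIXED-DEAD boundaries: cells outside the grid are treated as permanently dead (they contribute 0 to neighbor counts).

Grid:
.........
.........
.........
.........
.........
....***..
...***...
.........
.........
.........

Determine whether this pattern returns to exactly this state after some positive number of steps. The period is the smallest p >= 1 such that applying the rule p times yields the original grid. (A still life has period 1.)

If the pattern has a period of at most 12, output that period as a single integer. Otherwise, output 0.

Answer: 2

Derivation:
Simulating and comparing each generation to the original:
Gen 0 (original, given above): 6 live cells
Gen 1: 6 live cells, differs from original
Gen 2: 6 live cells, MATCHES original -> period = 2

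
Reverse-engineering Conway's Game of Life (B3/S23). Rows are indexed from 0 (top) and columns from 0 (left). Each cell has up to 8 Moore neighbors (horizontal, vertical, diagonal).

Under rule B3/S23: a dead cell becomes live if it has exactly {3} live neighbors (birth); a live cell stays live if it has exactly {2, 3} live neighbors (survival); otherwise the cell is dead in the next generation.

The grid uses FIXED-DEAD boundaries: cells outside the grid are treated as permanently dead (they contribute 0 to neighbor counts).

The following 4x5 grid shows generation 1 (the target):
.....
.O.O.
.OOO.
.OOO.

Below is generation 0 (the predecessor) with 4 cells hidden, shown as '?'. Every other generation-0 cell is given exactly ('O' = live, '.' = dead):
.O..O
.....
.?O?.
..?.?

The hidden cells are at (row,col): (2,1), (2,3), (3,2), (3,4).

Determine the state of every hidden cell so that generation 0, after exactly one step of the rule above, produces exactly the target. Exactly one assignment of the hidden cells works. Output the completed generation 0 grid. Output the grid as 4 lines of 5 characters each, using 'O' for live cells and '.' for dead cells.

Answer: .O..O
.....
.OOO.
..O..

Derivation:
Hidden generation-0 cells (in order): (2,1), (2,3), (3,2), (3,4).
A hidden cell only influences target cells in its own 3x3 neighborhood. Try each of the 2^4 = 16 assignments, step the completed generation 0 forward once under B3/S23, and compare with the target:
  (2,1)=. (2,3)=. (3,2)=. (3,4)=. -> step gives (1,1)='.' but target has 'O' -> reject
  (2,1)=. (2,3)=. (3,2)=. (3,4)=O -> step gives (1,1)='.' but target has 'O' -> reject
  (2,1)=. (2,3)=. (3,2)=O (3,4)=. -> step gives (1,1)='.' but target has 'O' -> reject
  (2,1)=. (2,3)=. (3,2)=O (3,4)=O -> step gives (1,1)='.' but target has 'O' -> reject
  (2,1)=. (2,3)=O (3,2)=. (3,4)=. -> step gives (1,1)='.' but target has 'O' -> reject
  (2,1)=. (2,3)=O (3,2)=. (3,4)=O -> step gives (1,1)='.' but target has 'O' -> reject
  (2,1)=. (2,3)=O (3,2)=O (3,4)=. -> step gives (1,1)='.' but target has 'O' -> reject
  (2,1)=. (2,3)=O (3,2)=O (3,4)=O -> step gives (1,1)='.' but target has 'O' -> reject
  (2,1)=O (2,3)=. (3,2)=. (3,4)=. -> step gives (1,2)='O' but target has '.' -> reject
  (2,1)=O (2,3)=. (3,2)=. (3,4)=O -> step gives (1,2)='O' but target has '.' -> reject
  (2,1)=O (2,3)=. (3,2)=O (3,4)=. -> step gives (1,2)='O' but target has '.' -> reject
  (2,1)=O (2,3)=. (3,2)=O (3,4)=O -> step gives (1,2)='O' but target has '.' -> reject
  (2,1)=O (2,3)=O (3,2)=. (3,4)=. -> step gives (2,1)='.' but target has 'O' -> reject
  (2,1)=O (2,3)=O (3,2)=. (3,4)=O -> step gives (2,1)='.' but target has 'O' -> reject
  (2,1)=O (2,3)=O (3,2)=O (3,4)=. -> step reproduces the target at every cell -> ACCEPT
  (2,1)=O (2,3)=O (3,2)=O (3,4)=O -> step gives (3,3)='.' but target has 'O' -> reject
Unique solution: (2,1)=live, (2,3)=live, (3,2)=live, (3,4)=dead.
Check: live-neighbor counts of every cell in the completed generation 0:
10110
23432
12321
13331
Applying B3/S23 to generation 0 with these counts gives:
.....
.O.O.
.OOO.
.OOO.
which matches the target exactly.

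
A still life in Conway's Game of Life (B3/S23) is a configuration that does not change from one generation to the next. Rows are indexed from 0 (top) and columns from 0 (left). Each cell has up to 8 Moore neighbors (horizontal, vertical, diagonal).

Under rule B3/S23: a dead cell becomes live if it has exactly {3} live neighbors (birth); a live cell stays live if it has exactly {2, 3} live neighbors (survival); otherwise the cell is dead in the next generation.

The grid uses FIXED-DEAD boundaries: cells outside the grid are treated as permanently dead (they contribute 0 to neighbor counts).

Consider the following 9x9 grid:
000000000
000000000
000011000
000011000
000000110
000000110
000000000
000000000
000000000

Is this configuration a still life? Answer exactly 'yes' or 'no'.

Compute generation 1 and compare to generation 0 (given above):
Generation 1:
000000000
000000000
000011000
000010000
000000010
000000110
000000000
000000000
000000000
Cell (3,5) differs: gen0=1 vs gen1=0 -> NOT a still life.

Answer: no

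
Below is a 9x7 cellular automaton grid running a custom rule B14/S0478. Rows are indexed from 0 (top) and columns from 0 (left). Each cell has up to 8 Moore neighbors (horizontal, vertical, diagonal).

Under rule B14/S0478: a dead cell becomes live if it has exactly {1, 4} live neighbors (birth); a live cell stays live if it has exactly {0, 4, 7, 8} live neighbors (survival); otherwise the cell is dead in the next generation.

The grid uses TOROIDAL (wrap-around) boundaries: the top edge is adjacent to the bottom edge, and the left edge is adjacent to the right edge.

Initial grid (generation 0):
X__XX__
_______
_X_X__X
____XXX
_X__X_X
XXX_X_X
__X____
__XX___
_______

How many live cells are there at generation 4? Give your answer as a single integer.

Simulating step by step:
Generation 0 (given above): 20 live cells
Generation 1: 19 live cells
XXX__XX
_______
_X___X_
_______
___X__X
XX_X_X_
__X____
____X__
X__X_XX
Generation 2: 18 live cells
X______
XX_X__X
XXX_XXX
_X_X___
_______
__X____
_______
_______
XX__XX_
Generation 3: 18 live cells
_______
__X__X_
___X__X
X_X____
X___X__
_XXX___
_XXX___
__XX___
__XX___
Generation 4: 15 live cells
_____XX
XX_____
_______
_______
__XX_X_
_X_X_XX
_XX____
XX_____
_______
Population at generation 4: 15

Answer: 15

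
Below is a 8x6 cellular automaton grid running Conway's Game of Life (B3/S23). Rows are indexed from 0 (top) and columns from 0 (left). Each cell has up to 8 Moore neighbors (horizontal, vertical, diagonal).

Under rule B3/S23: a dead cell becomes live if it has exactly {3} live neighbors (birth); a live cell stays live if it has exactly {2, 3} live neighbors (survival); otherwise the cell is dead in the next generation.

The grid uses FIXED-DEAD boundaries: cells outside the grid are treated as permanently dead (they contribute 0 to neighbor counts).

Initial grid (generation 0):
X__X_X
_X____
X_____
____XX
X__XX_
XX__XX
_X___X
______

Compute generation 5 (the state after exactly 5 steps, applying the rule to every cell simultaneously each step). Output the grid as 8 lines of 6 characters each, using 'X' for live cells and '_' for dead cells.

Answer: ______
____X_
___X_X
__XX_X
__X__X
__XX_X
__XX_X
____X_

Derivation:
Simulating step by step:
Generation 0 (given above): 16 live cells
Generation 1: 17 live cells
______
XX____
______
___XXX
XX_X__
XXXX_X
XX__XX
______
Generation 2: 12 live cells
______
______
____X_
__XXX_
X____X
___X_X
X__XXX
______
Generation 3: 11 live cells
______
______
____X_
___XXX
__X__X
___X_X
___X_X
____X_
Generation 4: 13 live cells
______
______
___XXX
___X_X
__X__X
__XX_X
___X_X
____X_
Generation 5: 15 live cells
(generation 5 grid is the final answer)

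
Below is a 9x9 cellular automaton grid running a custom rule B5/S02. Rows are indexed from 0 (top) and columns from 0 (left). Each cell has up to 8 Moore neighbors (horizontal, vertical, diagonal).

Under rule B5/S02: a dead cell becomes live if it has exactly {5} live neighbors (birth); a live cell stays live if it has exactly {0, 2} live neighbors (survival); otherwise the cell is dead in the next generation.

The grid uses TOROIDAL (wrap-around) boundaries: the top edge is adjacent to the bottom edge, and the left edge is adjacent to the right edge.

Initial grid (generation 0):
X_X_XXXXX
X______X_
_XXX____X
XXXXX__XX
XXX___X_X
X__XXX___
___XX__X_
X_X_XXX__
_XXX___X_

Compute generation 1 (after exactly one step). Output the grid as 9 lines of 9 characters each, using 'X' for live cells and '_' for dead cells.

Answer: _X__XX___
_X_______
_________
____X____
____X_X__
_________
_________
_________
____X___X

Derivation:
Simulating step by step:
Generation 0 (given above): 41 live cells
Generation 1: 9 live cells
(generation 1 grid is the final answer)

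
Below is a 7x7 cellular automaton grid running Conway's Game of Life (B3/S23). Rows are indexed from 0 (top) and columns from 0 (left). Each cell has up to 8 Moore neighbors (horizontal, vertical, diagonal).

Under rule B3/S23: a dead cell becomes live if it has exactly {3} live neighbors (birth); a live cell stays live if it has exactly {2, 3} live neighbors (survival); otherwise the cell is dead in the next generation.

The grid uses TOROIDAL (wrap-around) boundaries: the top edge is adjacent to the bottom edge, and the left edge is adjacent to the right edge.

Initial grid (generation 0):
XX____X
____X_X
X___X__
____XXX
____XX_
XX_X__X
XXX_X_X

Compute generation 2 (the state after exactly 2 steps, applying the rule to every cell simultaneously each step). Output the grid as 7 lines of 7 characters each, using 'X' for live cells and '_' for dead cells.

Answer: __XX___
XX__X__
X_XXXXX
__XX___
__XXX__
__XXX__
___XX__

Derivation:
Simulating step by step:
Generation 0 (given above): 21 live cells
Generation 1: 12 live cells
__XX___
_X____X
X__XX__
___X__X
___X___
___X___
___X___
Generation 2: 21 live cells
(generation 2 grid is the final answer)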